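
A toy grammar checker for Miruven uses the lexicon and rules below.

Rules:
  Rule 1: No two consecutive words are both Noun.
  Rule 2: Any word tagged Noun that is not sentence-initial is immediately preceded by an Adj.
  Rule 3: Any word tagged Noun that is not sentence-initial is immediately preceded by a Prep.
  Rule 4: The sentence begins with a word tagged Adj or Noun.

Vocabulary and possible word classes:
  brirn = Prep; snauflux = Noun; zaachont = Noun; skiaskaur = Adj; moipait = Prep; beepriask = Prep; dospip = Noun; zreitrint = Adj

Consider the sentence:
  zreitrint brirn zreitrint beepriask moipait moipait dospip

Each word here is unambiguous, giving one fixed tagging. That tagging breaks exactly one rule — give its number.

2

Fixed tagging: Adj Prep Adj Prep Prep Prep Noun.
Rule check: R1 pass, R2 fail, R3 pass, R4 pass.
Only rule 2 fails.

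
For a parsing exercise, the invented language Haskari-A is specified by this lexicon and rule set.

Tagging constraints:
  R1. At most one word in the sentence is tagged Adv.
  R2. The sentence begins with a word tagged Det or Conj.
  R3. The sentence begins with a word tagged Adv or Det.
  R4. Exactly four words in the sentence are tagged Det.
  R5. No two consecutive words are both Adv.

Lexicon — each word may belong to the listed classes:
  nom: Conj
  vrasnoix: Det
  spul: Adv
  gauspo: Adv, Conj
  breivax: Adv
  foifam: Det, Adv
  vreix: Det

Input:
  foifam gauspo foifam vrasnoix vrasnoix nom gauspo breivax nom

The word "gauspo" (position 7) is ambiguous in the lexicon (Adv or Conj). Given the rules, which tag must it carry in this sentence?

Candidates per position — 1:foifam {Det,Adv}; 2:gauspo {Adv,Conj}; 3:foifam {Det,Adv}; 4:vrasnoix {Det}; 5:vrasnoix {Det}; 6:nom {Conj}; 7:gauspo {Adv,Conj}; 8:breivax {Adv}; 9:nom {Conj}.
If word 1 were Adv, no tagging could satisfy rule 1; so word 1 is Det.
If word 2 were Adv, no tagging could satisfy rule 1; so word 2 is Conj.
If word 3 were Adv, no tagging could satisfy rule 1; so word 3 is Det.
If word 7 were Adv, no tagging could satisfy rule 1; so word 7 is Conj.
The unique satisfying tagging is: Det Conj Det Det Det Conj Conj Adv Conj.
Verifying each rule — rule 1 ✓; rule 2 ✓; rule 3 ✓; rule 4 ✓; rule 5 ✓.

Conj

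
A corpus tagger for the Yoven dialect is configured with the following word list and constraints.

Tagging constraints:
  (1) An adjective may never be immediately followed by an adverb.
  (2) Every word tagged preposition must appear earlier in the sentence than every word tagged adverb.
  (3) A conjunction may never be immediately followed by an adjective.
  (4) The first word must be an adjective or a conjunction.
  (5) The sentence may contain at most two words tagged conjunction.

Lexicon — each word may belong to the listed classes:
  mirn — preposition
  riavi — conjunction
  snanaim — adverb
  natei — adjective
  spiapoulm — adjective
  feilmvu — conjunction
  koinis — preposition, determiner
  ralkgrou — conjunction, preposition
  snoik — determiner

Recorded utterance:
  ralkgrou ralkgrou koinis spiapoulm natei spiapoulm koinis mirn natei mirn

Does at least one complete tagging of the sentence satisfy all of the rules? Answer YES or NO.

YES

Candidates per position — 1:ralkgrou {conjunction,preposition}; 2:ralkgrou {conjunction,preposition}; 3:koinis {preposition,determiner}; 4:spiapoulm {adjective}; 5:natei {adjective}; 6:spiapoulm {adjective}; 7:koinis {preposition,determiner}; 8:mirn {preposition}; 9:natei {adjective}; 10:mirn {preposition}.
One satisfying assignment: conjunction conjunction determiner adjective adjective adjective determiner preposition adjective preposition.
Verifying each rule — rule 1 ✓; rule 2 ✓; rule 3 ✓; rule 4 ✓; rule 5 ✓.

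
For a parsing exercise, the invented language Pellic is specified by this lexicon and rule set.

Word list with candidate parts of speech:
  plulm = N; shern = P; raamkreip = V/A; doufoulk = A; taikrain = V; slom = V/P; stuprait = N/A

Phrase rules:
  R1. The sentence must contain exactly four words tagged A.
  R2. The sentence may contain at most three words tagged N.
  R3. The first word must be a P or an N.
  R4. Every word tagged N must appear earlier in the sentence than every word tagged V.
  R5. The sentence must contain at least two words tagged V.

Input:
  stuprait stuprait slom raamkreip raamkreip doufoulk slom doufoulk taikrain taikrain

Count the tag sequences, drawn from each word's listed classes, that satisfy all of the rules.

12

Candidates per position — 1:stuprait {N,A}; 2:stuprait {N,A}; 3:slom {V,P}; 4:raamkreip {V,A}; 5:raamkreip {V,A}; 6:doufoulk {A}; 7:slom {V,P}; 8:doufoulk {A}; 9:taikrain {V}; 10:taikrain {V}.
There are 64 candidate sequences in total.
Checking each against the rules leaves 12 sequences.
Count = 12.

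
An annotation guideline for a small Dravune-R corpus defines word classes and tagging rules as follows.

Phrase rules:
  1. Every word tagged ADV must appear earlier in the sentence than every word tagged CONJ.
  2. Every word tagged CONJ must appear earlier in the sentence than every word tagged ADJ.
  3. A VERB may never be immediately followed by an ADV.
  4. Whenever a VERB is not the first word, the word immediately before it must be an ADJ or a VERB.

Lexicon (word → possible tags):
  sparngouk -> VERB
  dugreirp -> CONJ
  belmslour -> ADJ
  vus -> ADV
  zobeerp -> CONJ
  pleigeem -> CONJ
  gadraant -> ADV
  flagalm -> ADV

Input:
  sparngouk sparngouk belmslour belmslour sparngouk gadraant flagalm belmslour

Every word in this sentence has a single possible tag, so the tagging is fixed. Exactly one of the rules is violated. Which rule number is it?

3

Fixed tagging: VERB VERB ADJ ADJ VERB ADV ADV ADJ.
Rule check: R1 ✓, R2 ✓, R3 ✗, R4 ✓.
Only rule 3 fails.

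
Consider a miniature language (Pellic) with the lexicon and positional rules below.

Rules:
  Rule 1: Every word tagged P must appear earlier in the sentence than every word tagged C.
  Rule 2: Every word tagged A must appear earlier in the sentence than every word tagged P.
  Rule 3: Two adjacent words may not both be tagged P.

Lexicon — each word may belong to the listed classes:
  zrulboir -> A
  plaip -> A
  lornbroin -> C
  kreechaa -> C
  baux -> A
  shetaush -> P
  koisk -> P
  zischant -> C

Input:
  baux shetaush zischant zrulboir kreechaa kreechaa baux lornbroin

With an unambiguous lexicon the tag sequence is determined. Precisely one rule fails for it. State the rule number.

Fixed tagging: A P C A C C A C.
Applying the rules: R1 ✓, R2 ✗, R3 ✓.
Only rule 2 fails.

2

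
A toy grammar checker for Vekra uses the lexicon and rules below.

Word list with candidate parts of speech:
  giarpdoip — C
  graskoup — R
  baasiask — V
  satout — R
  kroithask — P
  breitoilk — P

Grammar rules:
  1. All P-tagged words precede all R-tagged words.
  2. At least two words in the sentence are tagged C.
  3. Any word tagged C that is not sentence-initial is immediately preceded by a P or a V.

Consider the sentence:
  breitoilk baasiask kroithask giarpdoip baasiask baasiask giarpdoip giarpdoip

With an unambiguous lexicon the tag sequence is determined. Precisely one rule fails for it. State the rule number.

Fixed tagging: P V P C V V C C.
Checking each rule: R1 ✓, R2 ✓, R3 ✗.
Only rule 3 fails.

3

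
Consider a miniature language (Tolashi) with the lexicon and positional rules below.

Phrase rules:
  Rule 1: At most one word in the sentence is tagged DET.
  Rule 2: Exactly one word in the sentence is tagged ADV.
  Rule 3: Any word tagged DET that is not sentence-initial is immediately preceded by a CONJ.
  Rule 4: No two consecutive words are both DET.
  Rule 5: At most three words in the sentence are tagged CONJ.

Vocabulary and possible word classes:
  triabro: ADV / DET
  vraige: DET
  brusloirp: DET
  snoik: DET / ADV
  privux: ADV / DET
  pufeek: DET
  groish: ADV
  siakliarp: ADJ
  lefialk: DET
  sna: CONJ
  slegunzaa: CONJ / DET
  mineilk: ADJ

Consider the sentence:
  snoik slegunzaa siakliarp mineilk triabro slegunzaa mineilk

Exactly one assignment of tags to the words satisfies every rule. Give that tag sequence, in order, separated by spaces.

DET CONJ ADJ ADJ ADV CONJ ADJ

Candidates per position — 1:snoik {DET,ADV}; 2:slegunzaa {CONJ,DET}; 3:siakliarp {ADJ}; 4:mineilk {ADJ}; 5:triabro {ADV,DET}; 6:slegunzaa {CONJ,DET}; 7:mineilk {ADJ}.
If word 2 were DET, no tagging could satisfy rule 3; so word 2 is CONJ.
If word 5 were DET, no tagging could satisfy rule 3; so word 5 is ADV.
If word 6 were DET, no tagging could satisfy rule 3; so word 6 is CONJ.
If word 1 were ADV, no tagging could satisfy rule 2; so word 1 is DET.
So the tagging must be: DET CONJ ADJ ADJ ADV CONJ ADJ.
Check: rule 1 ok; rule 2 ok; rule 3 ok; rule 4 ok; rule 5 ok.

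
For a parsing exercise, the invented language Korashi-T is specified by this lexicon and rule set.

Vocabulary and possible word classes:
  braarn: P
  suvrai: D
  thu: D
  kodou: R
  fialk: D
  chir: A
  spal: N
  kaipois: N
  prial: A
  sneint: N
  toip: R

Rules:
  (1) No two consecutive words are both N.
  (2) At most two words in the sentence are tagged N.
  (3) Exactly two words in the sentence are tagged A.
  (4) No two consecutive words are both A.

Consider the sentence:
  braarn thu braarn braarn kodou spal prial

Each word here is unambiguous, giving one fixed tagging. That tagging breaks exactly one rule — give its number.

Fixed tagging: P D P P R N A.
Checking each rule: R1 ok, R2 ok, R3 fails, R4 ok.
Only rule 3 fails.

3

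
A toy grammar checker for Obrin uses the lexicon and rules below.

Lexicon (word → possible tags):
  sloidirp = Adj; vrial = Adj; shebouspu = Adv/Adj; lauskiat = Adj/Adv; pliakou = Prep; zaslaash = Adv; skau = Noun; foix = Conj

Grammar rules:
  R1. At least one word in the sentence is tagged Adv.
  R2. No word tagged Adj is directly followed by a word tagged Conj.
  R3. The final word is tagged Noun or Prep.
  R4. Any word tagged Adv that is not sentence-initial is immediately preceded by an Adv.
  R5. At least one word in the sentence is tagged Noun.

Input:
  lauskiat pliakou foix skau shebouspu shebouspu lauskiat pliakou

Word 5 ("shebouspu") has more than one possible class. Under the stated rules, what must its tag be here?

Candidates per position — 1:lauskiat {Adj,Adv}; 2:pliakou {Prep}; 3:foix {Conj}; 4:skau {Noun}; 5:shebouspu {Adv,Adj}; 6:shebouspu {Adv,Adj}; 7:lauskiat {Adj,Adv}; 8:pliakou {Prep}.
At position 5, choosing Adv makes rule 4 impossible to satisfy; hence Adj.
At position 6, choosing Adv makes rule 4 impossible to satisfy; hence Adj.
At position 7, choosing Adv makes rule 4 impossible to satisfy; hence Adj.
At position 1, choosing Adj makes rule 1 impossible to satisfy; hence Adv.
The unique satisfying tagging is: Adv Prep Conj Noun Adj Adj Adj Prep.
Rule-by-rule: rule 1 ✓; rule 2 ✓; rule 3 ✓; rule 4 ✓; rule 5 ✓.

Adj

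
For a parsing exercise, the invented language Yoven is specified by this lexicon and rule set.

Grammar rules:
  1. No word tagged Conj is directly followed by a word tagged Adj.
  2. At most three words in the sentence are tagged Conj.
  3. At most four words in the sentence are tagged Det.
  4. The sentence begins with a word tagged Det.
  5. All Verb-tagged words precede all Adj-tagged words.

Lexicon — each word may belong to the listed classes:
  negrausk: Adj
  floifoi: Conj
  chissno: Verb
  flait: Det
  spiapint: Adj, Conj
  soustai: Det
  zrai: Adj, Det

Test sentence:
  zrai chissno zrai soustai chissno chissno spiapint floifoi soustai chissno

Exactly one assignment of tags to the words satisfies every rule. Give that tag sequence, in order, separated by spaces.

Candidates per position — 1:zrai {Adj,Det}; 2:chissno {Verb}; 3:zrai {Adj,Det}; 4:soustai {Det}; 5:chissno {Verb}; 6:chissno {Verb}; 7:spiapint {Adj,Conj}; 8:floifoi {Conj}; 9:soustai {Det}; 10:chissno {Verb}.
Position 1: Adj is ruled out by rule 4; that leaves Det.
Position 3: Adj is ruled out by rule 5; that leaves Det.
Position 7: Adj is ruled out by rule 5; that leaves Conj.
So the tagging must be: Det Verb Det Det Verb Verb Conj Conj Det Verb.
Rule-by-rule: rule 1 holds; rule 2 holds; rule 3 holds; rule 4 holds; rule 5 holds.

Det Verb Det Det Verb Verb Conj Conj Det Verb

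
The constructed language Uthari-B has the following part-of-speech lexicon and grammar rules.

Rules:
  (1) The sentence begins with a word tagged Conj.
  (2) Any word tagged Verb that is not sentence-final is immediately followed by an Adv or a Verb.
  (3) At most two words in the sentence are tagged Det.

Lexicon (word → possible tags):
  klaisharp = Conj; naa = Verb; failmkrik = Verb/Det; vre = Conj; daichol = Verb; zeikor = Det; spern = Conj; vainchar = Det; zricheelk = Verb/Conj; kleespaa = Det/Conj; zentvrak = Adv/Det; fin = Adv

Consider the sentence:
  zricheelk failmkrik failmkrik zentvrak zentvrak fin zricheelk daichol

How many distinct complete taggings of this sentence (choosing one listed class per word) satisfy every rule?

Candidates per position — 1:zricheelk {Verb,Conj}; 2:failmkrik {Verb,Det}; 3:failmkrik {Verb,Det}; 4:zentvrak {Adv,Det}; 5:zentvrak {Adv,Det}; 6:fin {Adv}; 7:zricheelk {Verb,Conj}; 8:daichol {Verb}.
There are 64 candidate sequences in total.
Checking each against the rules leaves 10 sequences.
Count = 10.

10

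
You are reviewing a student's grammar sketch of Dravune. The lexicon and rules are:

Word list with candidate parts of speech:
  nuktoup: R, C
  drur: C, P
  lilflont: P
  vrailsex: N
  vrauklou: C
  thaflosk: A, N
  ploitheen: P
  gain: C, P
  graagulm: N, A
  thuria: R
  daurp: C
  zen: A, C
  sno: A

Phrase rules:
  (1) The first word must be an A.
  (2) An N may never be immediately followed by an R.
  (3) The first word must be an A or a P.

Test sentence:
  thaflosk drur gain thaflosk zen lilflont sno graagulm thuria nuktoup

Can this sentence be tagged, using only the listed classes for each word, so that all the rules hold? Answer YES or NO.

YES

Candidates per position — 1:thaflosk {A,N}; 2:drur {C,P}; 3:gain {C,P}; 4:thaflosk {A,N}; 5:zen {A,C}; 6:lilflont {P}; 7:sno {A}; 8:graagulm {N,A}; 9:thuria {R}; 10:nuktoup {R,C}.
One satisfying assignment: A C C N C P A A R R.
Verifying each rule — rule 1 ok; rule 2 ok; rule 3 ok.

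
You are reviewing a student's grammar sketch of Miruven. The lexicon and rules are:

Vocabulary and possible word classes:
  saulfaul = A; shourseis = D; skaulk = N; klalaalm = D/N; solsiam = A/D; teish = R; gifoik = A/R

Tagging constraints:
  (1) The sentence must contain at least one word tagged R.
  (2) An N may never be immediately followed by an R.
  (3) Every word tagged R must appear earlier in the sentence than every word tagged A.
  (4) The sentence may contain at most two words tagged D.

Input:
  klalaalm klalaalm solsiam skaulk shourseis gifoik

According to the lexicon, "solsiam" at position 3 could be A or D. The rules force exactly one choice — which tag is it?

D

Candidates per position — 1:klalaalm {D,N}; 2:klalaalm {D,N}; 3:solsiam {A,D}; 4:skaulk {N}; 5:shourseis {D}; 6:gifoik {A,R}.
At position 6, choosing A makes rule 1 impossible to satisfy; hence R.
At position 3, choosing A makes rule 3 impossible to satisfy; hence D.
At position 1, choosing D makes rule 4 impossible to satisfy; hence N.
At position 2, choosing D makes rule 4 impossible to satisfy; hence N.
The only consistent sequence is: N N D N D R.
Rule-by-rule: rule 1 ok; rule 2 ok; rule 3 ok; rule 4 ok.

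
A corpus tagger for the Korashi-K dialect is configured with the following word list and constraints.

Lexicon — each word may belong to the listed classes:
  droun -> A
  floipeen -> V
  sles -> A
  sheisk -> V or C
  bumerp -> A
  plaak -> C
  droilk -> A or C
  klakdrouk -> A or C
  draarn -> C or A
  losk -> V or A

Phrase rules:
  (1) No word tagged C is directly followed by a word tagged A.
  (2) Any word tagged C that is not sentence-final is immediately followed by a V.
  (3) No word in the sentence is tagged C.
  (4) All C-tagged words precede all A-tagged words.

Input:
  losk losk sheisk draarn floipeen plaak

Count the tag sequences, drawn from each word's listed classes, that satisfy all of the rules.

0

Candidates per position — 1:losk {V,A}; 2:losk {V,A}; 3:sheisk {V,C}; 4:draarn {C,A}; 5:floipeen {V}; 6:plaak {C}.
There are 16 candidate sequences in total.
Rule 3 cannot be satisfied by any choice of tags from the lexicon.
So there is no consistent tagging.
Count = 0.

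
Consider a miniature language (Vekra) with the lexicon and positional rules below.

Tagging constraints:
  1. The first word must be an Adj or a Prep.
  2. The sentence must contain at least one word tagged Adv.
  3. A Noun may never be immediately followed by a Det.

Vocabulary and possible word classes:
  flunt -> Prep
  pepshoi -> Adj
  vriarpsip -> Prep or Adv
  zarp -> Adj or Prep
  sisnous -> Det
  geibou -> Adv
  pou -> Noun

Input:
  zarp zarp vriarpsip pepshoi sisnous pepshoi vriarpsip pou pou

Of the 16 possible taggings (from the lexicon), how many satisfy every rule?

12

Candidates per position — 1:zarp {Adj,Prep}; 2:zarp {Adj,Prep}; 3:vriarpsip {Prep,Adv}; 4:pepshoi {Adj}; 5:sisnous {Det}; 6:pepshoi {Adj}; 7:vriarpsip {Prep,Adv}; 8:pou {Noun}; 9:pou {Noun}.
There are 16 candidate sequences in total.
Checking each against the rules leaves 12 sequences.
Count = 12.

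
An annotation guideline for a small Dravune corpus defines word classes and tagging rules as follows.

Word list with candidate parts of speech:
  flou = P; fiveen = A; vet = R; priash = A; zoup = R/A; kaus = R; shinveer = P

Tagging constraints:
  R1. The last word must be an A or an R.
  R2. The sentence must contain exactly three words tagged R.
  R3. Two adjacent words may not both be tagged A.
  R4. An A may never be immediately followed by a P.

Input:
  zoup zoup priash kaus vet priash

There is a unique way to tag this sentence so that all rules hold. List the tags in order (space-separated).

A R A R R A

Candidates per position — 1:zoup {R,A}; 2:zoup {R,A}; 3:priash {A}; 4:kaus {R}; 5:vet {R}; 6:priash {A}.
Position 2: A is ruled out by rule 3; that leaves R.
Position 1: R is ruled out by rule 2; that leaves A.
So the tagging must be: A R A R R A.
Checking: rule 1 ✓; rule 2 ✓; rule 3 ✓; rule 4 ✓.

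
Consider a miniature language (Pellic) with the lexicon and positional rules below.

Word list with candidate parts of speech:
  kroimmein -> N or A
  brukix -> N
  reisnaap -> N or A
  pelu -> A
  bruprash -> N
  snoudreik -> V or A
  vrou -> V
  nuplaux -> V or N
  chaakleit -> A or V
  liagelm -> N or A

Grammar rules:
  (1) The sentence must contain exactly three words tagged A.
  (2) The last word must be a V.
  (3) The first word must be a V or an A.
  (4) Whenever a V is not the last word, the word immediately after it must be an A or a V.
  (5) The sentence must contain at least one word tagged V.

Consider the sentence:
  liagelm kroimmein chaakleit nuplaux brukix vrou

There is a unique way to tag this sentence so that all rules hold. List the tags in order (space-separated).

Candidates per position — 1:liagelm {N,A}; 2:kroimmein {N,A}; 3:chaakleit {A,V}; 4:nuplaux {V,N}; 5:brukix {N}; 6:vrou {V}.
Word 1 cannot be N — rule 1 would then fail for every completion. It is A.
Word 2 cannot be N — rule 1 would then fail for every completion. It is A.
Word 3 cannot be V — rule 1 would then fail for every completion. It is A.
Word 4 cannot be V — rule 4 would then fail for every completion. It is N.
That leaves exactly one tagging: A A A N N V.
Check: rule 1 holds; rule 2 holds; rule 3 holds; rule 4 holds; rule 5 holds.

A A A N N V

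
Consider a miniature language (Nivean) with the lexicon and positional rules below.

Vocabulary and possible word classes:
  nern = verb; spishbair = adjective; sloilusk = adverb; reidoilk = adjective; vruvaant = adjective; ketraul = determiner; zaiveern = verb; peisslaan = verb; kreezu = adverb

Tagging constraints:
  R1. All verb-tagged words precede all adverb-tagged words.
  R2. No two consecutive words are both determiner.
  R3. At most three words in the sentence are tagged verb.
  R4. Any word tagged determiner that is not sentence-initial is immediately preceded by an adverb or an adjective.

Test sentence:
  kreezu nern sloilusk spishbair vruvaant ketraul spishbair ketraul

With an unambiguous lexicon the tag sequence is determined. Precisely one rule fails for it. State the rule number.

1

Fixed tagging: adverb verb adverb adjective adjective determiner adjective determiner.
Rule check: R1 fails, R2 ok, R3 ok, R4 ok.
Only rule 1 fails.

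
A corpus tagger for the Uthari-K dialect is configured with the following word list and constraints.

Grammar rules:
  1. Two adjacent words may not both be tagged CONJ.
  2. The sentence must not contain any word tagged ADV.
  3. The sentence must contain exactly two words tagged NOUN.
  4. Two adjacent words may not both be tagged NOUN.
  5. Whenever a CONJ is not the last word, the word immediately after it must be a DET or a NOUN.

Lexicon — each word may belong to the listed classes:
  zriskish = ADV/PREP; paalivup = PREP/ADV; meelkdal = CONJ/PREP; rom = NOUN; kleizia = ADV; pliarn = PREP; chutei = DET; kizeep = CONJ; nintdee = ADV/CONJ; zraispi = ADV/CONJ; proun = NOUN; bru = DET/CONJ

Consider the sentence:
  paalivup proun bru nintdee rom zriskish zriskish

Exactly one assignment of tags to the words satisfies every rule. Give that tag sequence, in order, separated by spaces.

PREP NOUN DET CONJ NOUN PREP PREP

Candidates per position — 1:paalivup {PREP,ADV}; 2:proun {NOUN}; 3:bru {DET,CONJ}; 4:nintdee {ADV,CONJ}; 5:rom {NOUN}; 6:zriskish {ADV,PREP}; 7:zriskish {ADV,PREP}.
Position 1: tagging it ADV would leave rule 2 unsatisfiable, so it must be PREP.
Position 3: tagging it CONJ would leave rule 5 unsatisfiable, so it must be DET.
Position 4: tagging it ADV would leave rule 2 unsatisfiable, so it must be CONJ.
Position 6: tagging it ADV would leave rule 2 unsatisfiable, so it must be PREP.
Position 7: tagging it ADV would leave rule 2 unsatisfiable, so it must be PREP.
The unique satisfying tagging is: PREP NOUN DET CONJ NOUN PREP PREP.
Rule-by-rule: rule 1 holds; rule 2 holds; rule 3 holds; rule 4 holds; rule 5 holds.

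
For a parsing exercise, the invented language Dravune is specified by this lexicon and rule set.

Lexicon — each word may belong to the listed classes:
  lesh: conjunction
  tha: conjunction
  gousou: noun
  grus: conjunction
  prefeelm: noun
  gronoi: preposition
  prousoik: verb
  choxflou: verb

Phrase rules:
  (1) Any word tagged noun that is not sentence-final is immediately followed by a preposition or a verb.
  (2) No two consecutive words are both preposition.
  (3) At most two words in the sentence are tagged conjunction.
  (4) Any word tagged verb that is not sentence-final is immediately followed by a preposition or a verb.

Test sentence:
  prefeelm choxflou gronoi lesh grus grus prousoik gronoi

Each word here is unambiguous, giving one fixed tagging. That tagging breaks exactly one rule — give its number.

Fixed tagging: noun verb preposition conjunction conjunction conjunction verb preposition.
Checking each rule: R1 ok, R2 ok, R3 fails, R4 ok.
Only rule 3 fails.

3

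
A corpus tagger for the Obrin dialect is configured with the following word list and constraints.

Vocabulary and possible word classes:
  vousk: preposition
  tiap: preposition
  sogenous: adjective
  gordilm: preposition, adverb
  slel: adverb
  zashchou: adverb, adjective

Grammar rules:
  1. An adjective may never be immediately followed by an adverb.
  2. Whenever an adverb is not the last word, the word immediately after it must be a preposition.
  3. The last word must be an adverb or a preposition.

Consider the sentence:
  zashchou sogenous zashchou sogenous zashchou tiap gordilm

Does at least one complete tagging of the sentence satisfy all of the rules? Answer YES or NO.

YES

Candidates per position — 1:zashchou {adverb,adjective}; 2:sogenous {adjective}; 3:zashchou {adverb,adjective}; 4:sogenous {adjective}; 5:zashchou {adverb,adjective}; 6:tiap {preposition}; 7:gordilm {preposition,adverb}.
One satisfying assignment: adjective adjective adjective adjective adjective preposition adverb.
Verifying each rule — rule 1 ✓; rule 2 ✓; rule 3 ✓.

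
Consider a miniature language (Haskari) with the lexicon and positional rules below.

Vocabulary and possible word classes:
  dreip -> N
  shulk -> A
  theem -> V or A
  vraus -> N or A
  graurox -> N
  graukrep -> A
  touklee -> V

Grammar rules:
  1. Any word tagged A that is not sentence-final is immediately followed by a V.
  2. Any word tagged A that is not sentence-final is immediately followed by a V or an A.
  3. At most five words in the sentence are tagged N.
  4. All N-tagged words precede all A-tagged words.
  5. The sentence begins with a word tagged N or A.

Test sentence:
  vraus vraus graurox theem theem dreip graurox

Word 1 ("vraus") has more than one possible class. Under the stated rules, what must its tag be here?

N

Candidates per position — 1:vraus {N,A}; 2:vraus {N,A}; 3:graurox {N}; 4:theem {V,A}; 5:theem {V,A}; 6:dreip {N}; 7:graurox {N}.
Word 1 cannot be A — rule 1 would then fail for every completion. It is N.
Word 2 cannot be A — rule 1 would then fail for every completion. It is N.
Word 4 cannot be A — rule 4 would then fail for every completion. It is V.
Word 5 cannot be A — rule 1 would then fail for every completion. It is V.
The unique satisfying tagging is: N N N V V N N.
Verifying each rule — rule 1 ✓; rule 2 ✓; rule 3 ✓; rule 4 ✓; rule 5 ✓.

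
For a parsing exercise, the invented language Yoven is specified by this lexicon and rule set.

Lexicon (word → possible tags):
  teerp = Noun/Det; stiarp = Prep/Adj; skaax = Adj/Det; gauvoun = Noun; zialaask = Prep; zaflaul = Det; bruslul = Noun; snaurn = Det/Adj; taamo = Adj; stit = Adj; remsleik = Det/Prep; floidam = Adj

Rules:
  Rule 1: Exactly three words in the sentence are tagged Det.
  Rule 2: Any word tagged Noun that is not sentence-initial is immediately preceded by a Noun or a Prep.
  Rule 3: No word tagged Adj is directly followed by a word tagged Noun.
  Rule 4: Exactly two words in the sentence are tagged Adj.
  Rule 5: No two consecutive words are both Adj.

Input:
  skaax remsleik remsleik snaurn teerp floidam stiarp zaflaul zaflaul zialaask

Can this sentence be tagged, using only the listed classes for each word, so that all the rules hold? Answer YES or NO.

Candidates per position — 1:skaax {Adj,Det}; 2:remsleik {Det,Prep}; 3:remsleik {Det,Prep}; 4:snaurn {Det,Adj}; 5:teerp {Noun,Det}; 6:floidam {Adj}; 7:stiarp {Prep,Adj}; 8:zaflaul {Det}; 9:zaflaul {Det}; 10:zialaask {Prep}.
Every candidate sequence violates at least one rule; no consistent tagging exists.

NO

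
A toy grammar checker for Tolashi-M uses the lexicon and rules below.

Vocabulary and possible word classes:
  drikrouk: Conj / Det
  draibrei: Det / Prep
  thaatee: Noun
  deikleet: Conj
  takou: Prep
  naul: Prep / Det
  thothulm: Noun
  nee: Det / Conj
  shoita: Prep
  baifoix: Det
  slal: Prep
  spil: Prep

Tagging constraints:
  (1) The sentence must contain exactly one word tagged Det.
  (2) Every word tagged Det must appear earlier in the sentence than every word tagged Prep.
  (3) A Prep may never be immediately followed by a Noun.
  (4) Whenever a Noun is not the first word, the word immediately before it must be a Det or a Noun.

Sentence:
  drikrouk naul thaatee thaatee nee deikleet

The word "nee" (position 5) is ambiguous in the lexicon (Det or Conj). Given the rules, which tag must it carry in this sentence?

Candidates per position — 1:drikrouk {Conj,Det}; 2:naul {Prep,Det}; 3:thaatee {Noun}; 4:thaatee {Noun}; 5:nee {Det,Conj}; 6:deikleet {Conj}.
At position 2, choosing Prep makes rule 3 impossible to satisfy; hence Det.
At position 5, choosing Det makes rule 1 impossible to satisfy; hence Conj.
At position 1, choosing Det makes rule 1 impossible to satisfy; hence Conj.
So the tagging must be: Conj Det Noun Noun Conj Conj.
Checking: rule 1 holds; rule 2 holds; rule 3 holds; rule 4 holds.

Conj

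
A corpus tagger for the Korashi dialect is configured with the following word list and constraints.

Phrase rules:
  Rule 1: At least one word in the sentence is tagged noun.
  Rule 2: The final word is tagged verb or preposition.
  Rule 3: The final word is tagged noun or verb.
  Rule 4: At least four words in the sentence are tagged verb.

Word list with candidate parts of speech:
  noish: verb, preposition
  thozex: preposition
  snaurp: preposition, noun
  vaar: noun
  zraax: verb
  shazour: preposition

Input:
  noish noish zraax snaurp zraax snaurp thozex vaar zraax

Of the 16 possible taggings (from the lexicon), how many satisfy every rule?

12

Candidates per position — 1:noish {verb,preposition}; 2:noish {verb,preposition}; 3:zraax {verb}; 4:snaurp {preposition,noun}; 5:zraax {verb}; 6:snaurp {preposition,noun}; 7:thozex {preposition}; 8:vaar {noun}; 9:zraax {verb}.
There are 16 candidate sequences in total.
Checking each against the rules leaves 12 sequences.
Count = 12.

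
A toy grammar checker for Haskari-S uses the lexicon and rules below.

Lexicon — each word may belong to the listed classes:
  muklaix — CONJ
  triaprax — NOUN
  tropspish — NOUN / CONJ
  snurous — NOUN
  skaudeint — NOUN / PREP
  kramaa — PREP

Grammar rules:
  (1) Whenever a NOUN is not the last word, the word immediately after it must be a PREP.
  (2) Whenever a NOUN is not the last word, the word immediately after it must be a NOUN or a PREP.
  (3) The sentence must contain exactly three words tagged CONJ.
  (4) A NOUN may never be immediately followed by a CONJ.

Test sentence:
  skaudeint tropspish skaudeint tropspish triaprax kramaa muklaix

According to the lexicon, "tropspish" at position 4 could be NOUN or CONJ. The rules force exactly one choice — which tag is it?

CONJ

Candidates per position — 1:skaudeint {NOUN,PREP}; 2:tropspish {NOUN,CONJ}; 3:skaudeint {NOUN,PREP}; 4:tropspish {NOUN,CONJ}; 5:triaprax {NOUN}; 6:kramaa {PREP}; 7:muklaix {CONJ}.
If word 1 were NOUN, no tagging could satisfy rule 1; so word 1 is PREP.
If word 2 were NOUN, no tagging could satisfy rule 3; so word 2 is CONJ.
If word 3 were NOUN, no tagging could satisfy rule 1; so word 3 is PREP.
If word 4 were NOUN, no tagging could satisfy rule 1; so word 4 is CONJ.
The unique satisfying tagging is: PREP CONJ PREP CONJ NOUN PREP CONJ.
Verifying each rule — rule 1 satisfied; rule 2 satisfied; rule 3 satisfied; rule 4 satisfied.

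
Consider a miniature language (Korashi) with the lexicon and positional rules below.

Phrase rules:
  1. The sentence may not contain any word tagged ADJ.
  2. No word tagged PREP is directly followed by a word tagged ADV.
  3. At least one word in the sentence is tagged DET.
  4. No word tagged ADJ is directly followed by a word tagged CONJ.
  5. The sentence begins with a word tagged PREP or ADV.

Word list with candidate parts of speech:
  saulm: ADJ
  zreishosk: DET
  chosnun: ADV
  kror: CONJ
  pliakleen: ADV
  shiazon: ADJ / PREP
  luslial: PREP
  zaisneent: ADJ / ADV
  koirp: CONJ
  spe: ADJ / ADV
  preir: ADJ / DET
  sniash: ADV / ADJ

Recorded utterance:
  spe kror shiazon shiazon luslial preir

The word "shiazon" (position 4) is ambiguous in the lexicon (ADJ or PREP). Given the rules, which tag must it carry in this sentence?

PREP

Candidates per position — 1:spe {ADJ,ADV}; 2:kror {CONJ}; 3:shiazon {ADJ,PREP}; 4:shiazon {ADJ,PREP}; 5:luslial {PREP}; 6:preir {ADJ,DET}.
Word 1 cannot be ADJ — rule 1 would then fail for every completion. It is ADV.
Word 3 cannot be ADJ — rule 1 would then fail for every completion. It is PREP.
Word 4 cannot be ADJ — rule 1 would then fail for every completion. It is PREP.
Word 6 cannot be ADJ — rule 1 would then fail for every completion. It is DET.
The unique satisfying tagging is: ADV CONJ PREP PREP PREP DET.
Verifying each rule — rule 1 holds; rule 2 holds; rule 3 holds; rule 4 holds; rule 5 holds.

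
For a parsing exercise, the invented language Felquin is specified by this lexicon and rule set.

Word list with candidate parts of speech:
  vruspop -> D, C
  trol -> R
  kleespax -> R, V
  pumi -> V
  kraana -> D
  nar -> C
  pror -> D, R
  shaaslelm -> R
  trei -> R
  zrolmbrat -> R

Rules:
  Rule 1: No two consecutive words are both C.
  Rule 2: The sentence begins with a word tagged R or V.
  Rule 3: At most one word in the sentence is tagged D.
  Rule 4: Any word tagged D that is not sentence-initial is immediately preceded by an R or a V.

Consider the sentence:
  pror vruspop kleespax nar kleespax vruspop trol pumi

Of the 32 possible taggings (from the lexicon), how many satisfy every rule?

12

Candidates per position — 1:pror {D,R}; 2:vruspop {D,C}; 3:kleespax {R,V}; 4:nar {C}; 5:kleespax {R,V}; 6:vruspop {D,C}; 7:trol {R}; 8:pumi {V}.
There are 32 candidate sequences in total.
Checking each against the rules leaves 12 sequences.
Count = 12.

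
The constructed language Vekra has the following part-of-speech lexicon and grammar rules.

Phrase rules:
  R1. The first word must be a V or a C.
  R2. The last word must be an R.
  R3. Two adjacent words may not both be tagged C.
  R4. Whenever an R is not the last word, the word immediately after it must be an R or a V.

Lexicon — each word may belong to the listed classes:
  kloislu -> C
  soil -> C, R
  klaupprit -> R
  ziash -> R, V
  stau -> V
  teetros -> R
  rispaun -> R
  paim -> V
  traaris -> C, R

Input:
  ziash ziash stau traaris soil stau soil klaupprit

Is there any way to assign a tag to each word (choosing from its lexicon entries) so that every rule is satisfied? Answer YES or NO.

Candidates per position — 1:ziash {R,V}; 2:ziash {R,V}; 3:stau {V}; 4:traaris {C,R}; 5:soil {C,R}; 6:stau {V}; 7:soil {C,R}; 8:klaupprit {R}.
One satisfying assignment: V R V R R V C R.
Checking: rule 1 satisfied; rule 2 satisfied; rule 3 satisfied; rule 4 satisfied.

YES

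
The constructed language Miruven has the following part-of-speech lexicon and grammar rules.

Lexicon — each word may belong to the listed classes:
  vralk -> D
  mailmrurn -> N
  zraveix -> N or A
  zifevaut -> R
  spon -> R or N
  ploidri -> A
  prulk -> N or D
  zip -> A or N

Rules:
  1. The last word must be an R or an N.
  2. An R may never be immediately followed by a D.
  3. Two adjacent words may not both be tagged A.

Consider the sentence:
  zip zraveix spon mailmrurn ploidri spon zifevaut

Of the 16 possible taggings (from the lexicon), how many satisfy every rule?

12

Candidates per position — 1:zip {A,N}; 2:zraveix {N,A}; 3:spon {R,N}; 4:mailmrurn {N}; 5:ploidri {A}; 6:spon {R,N}; 7:zifevaut {R}.
There are 16 candidate sequences in total.
Checking each against the rules leaves 12 sequences.
Count = 12.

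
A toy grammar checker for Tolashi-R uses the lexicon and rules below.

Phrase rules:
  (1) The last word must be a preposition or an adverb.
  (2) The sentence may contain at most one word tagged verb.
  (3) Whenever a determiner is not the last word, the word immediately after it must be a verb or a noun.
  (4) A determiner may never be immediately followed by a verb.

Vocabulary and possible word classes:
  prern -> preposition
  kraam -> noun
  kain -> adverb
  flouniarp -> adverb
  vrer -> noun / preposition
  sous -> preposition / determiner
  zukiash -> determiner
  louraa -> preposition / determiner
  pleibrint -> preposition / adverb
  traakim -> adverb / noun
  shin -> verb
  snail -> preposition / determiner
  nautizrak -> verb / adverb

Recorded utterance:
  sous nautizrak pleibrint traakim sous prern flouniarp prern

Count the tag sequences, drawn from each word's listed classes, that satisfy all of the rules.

Candidates per position — 1:sous {preposition,determiner}; 2:nautizrak {verb,adverb}; 3:pleibrint {preposition,adverb}; 4:traakim {adverb,noun}; 5:sous {preposition,determiner}; 6:prern {preposition}; 7:flouniarp {adverb}; 8:prern {preposition}.
There are 32 candidate sequences in total.
Checking each against the rules leaves 8 sequences.
Count = 8.

8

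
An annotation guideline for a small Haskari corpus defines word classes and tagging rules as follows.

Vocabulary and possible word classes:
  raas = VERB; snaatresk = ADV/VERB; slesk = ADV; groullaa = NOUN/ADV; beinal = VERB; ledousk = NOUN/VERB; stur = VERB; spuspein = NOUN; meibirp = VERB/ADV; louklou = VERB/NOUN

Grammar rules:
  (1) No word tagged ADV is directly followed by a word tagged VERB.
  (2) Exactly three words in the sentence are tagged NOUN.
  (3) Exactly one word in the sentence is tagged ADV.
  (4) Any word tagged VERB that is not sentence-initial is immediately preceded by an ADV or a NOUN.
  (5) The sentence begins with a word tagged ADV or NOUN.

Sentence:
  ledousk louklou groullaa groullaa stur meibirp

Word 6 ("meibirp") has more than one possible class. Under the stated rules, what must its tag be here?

ADV

Candidates per position — 1:ledousk {NOUN,VERB}; 2:louklou {VERB,NOUN}; 3:groullaa {NOUN,ADV}; 4:groullaa {NOUN,ADV}; 5:stur {VERB}; 6:meibirp {VERB,ADV}.
Word 1 cannot be VERB — rule 5 would then fail for every completion. It is NOUN.
Word 4 cannot be ADV — rule 1 would then fail for every completion. It is NOUN.
Word 6 cannot be VERB — rule 4 would then fail for every completion. It is ADV.
Word 3 cannot be ADV — rule 3 would then fail for every completion. It is NOUN.
Word 2 cannot be NOUN — rule 2 would then fail for every completion. It is VERB.
That leaves exactly one tagging: NOUN VERB NOUN NOUN VERB ADV.
Check: rule 1 ✓; rule 2 ✓; rule 3 ✓; rule 4 ✓; rule 5 ✓.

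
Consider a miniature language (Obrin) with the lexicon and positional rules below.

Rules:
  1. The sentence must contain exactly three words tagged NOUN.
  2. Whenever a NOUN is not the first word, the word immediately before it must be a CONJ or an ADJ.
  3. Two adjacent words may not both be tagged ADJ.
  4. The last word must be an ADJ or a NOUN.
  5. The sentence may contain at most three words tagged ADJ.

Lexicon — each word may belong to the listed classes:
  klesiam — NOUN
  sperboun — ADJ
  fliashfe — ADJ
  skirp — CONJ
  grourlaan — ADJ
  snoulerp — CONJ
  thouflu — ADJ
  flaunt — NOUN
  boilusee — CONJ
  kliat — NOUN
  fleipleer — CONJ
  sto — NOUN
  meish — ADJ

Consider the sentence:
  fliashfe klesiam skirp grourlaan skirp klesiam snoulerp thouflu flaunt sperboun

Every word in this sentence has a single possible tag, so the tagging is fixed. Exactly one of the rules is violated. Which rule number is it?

Fixed tagging: ADJ NOUN CONJ ADJ CONJ NOUN CONJ ADJ NOUN ADJ.
Checking each rule: R1 ✓, R2 ✓, R3 ✓, R4 ✓, R5 ✗.
Only rule 5 fails.

5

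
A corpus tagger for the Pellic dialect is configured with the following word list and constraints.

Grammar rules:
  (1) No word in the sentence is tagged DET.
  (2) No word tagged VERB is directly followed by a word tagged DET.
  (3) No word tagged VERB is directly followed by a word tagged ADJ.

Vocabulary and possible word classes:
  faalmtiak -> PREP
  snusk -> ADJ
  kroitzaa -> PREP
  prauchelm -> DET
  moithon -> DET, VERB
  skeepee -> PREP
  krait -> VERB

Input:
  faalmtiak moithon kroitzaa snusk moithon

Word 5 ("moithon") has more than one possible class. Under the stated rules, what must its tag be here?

VERB

Candidates per position — 1:faalmtiak {PREP}; 2:moithon {DET,VERB}; 3:kroitzaa {PREP}; 4:snusk {ADJ}; 5:moithon {DET,VERB}.
If word 2 were DET, no tagging could satisfy rule 1; so word 2 is VERB.
If word 5 were DET, no tagging could satisfy rule 1; so word 5 is VERB.
The unique satisfying tagging is: PREP VERB PREP ADJ VERB.
Verifying each rule — rule 1 holds; rule 2 holds; rule 3 holds.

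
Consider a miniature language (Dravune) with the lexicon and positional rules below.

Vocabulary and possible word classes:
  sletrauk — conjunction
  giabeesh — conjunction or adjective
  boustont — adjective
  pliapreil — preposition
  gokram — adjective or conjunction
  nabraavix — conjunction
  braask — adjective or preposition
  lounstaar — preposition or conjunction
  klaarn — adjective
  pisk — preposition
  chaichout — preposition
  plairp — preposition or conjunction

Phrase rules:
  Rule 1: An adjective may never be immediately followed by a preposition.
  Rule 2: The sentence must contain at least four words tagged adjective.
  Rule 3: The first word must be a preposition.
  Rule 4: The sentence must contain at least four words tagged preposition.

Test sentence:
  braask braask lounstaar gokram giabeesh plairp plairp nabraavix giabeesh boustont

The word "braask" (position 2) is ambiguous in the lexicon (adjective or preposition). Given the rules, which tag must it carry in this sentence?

Candidates per position — 1:braask {adjective,preposition}; 2:braask {adjective,preposition}; 3:lounstaar {preposition,conjunction}; 4:gokram {adjective,conjunction}; 5:giabeesh {conjunction,adjective}; 6:plairp {preposition,conjunction}; 7:plairp {preposition,conjunction}; 8:nabraavix {conjunction}; 9:giabeesh {conjunction,adjective}; 10:boustont {adjective}.
Position 1: tagging it adjective would leave rule 3 unsatisfiable, so it must be preposition.
Position 2: the remaining choice is settled jointly with positions 3, 4, 5, 6, 7, 9 — only preposition at position 2 is part of a tagging that satisfies every rule.
The unique satisfying tagging is: preposition preposition preposition adjective adjective conjunction preposition conjunction adjective adjective.
Checking: rule 1 satisfied; rule 2 satisfied; rule 3 satisfied; rule 4 satisfied.

preposition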